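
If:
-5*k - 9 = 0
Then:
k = -9/5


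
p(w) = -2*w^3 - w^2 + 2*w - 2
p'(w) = -6*w^2 - 2*w + 2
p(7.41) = -855.83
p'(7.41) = -342.27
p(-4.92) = 202.14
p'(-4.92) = -133.40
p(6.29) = -526.70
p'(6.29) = -247.96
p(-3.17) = 45.32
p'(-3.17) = -51.95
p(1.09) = -3.60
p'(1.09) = -7.31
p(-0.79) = -3.22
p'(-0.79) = -0.16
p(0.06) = -1.88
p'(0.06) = 1.86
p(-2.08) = 7.51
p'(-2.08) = -19.80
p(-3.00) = 37.00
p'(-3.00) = -46.00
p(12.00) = -3578.00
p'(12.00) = -886.00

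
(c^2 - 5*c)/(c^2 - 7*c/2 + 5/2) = 2*c*(c - 5)/(2*c^2 - 7*c + 5)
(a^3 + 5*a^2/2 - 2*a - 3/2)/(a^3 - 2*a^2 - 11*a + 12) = (a + 1/2)/(a - 4)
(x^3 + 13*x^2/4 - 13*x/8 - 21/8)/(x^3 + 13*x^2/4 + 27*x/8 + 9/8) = (2*x^2 + 5*x - 7)/(2*x^2 + 5*x + 3)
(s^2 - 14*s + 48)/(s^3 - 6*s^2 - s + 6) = (s - 8)/(s^2 - 1)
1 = 1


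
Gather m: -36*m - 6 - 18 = -36*m - 24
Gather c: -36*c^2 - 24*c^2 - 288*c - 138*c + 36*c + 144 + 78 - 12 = -60*c^2 - 390*c + 210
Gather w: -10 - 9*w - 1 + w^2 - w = w^2 - 10*w - 11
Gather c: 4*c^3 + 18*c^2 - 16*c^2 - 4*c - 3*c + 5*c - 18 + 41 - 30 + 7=4*c^3 + 2*c^2 - 2*c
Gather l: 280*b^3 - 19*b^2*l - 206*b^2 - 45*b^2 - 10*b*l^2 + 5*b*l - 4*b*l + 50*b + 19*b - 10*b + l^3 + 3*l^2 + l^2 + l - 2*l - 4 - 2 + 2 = 280*b^3 - 251*b^2 + 59*b + l^3 + l^2*(4 - 10*b) + l*(-19*b^2 + b - 1) - 4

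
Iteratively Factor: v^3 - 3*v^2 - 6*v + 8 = (v - 4)*(v^2 + v - 2) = (v - 4)*(v - 1)*(v + 2)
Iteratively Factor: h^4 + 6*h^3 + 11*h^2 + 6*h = (h)*(h^3 + 6*h^2 + 11*h + 6) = h*(h + 2)*(h^2 + 4*h + 3) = h*(h + 2)*(h + 3)*(h + 1)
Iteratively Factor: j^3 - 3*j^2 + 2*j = (j - 1)*(j^2 - 2*j) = (j - 2)*(j - 1)*(j)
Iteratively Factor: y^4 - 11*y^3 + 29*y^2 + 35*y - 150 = (y - 3)*(y^3 - 8*y^2 + 5*y + 50) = (y - 5)*(y - 3)*(y^2 - 3*y - 10) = (y - 5)*(y - 3)*(y + 2)*(y - 5)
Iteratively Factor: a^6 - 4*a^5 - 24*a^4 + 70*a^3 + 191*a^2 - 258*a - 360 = (a + 1)*(a^5 - 5*a^4 - 19*a^3 + 89*a^2 + 102*a - 360) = (a - 2)*(a + 1)*(a^4 - 3*a^3 - 25*a^2 + 39*a + 180) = (a - 2)*(a + 1)*(a + 3)*(a^3 - 6*a^2 - 7*a + 60) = (a - 4)*(a - 2)*(a + 1)*(a + 3)*(a^2 - 2*a - 15) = (a - 4)*(a - 2)*(a + 1)*(a + 3)^2*(a - 5)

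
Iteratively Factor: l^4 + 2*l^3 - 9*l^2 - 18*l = (l + 2)*(l^3 - 9*l) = l*(l + 2)*(l^2 - 9) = l*(l + 2)*(l + 3)*(l - 3)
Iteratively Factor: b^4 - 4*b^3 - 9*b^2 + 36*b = (b - 3)*(b^3 - b^2 - 12*b) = (b - 3)*(b + 3)*(b^2 - 4*b) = b*(b - 3)*(b + 3)*(b - 4)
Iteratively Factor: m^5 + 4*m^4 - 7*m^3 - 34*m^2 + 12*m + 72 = (m + 2)*(m^4 + 2*m^3 - 11*m^2 - 12*m + 36) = (m + 2)*(m + 3)*(m^3 - m^2 - 8*m + 12) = (m - 2)*(m + 2)*(m + 3)*(m^2 + m - 6) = (m - 2)*(m + 2)*(m + 3)^2*(m - 2)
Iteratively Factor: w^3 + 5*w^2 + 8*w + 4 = (w + 2)*(w^2 + 3*w + 2) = (w + 1)*(w + 2)*(w + 2)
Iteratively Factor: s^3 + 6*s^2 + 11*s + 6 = (s + 1)*(s^2 + 5*s + 6) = (s + 1)*(s + 2)*(s + 3)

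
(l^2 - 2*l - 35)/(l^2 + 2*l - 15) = (l - 7)/(l - 3)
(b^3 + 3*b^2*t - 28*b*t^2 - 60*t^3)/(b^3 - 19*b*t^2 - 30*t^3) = (b + 6*t)/(b + 3*t)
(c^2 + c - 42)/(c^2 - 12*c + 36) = (c + 7)/(c - 6)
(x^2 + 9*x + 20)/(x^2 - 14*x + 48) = (x^2 + 9*x + 20)/(x^2 - 14*x + 48)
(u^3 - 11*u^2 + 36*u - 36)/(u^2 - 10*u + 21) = (u^2 - 8*u + 12)/(u - 7)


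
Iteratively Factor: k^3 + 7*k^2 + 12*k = (k)*(k^2 + 7*k + 12) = k*(k + 4)*(k + 3)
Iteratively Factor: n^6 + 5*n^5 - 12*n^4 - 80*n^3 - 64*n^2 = (n + 4)*(n^5 + n^4 - 16*n^3 - 16*n^2) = (n - 4)*(n + 4)*(n^4 + 5*n^3 + 4*n^2) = (n - 4)*(n + 4)^2*(n^3 + n^2) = n*(n - 4)*(n + 4)^2*(n^2 + n) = n^2*(n - 4)*(n + 4)^2*(n + 1)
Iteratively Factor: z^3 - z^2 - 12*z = (z)*(z^2 - z - 12) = z*(z + 3)*(z - 4)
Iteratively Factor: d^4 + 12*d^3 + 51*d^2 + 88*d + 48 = (d + 3)*(d^3 + 9*d^2 + 24*d + 16) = (d + 3)*(d + 4)*(d^2 + 5*d + 4) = (d + 3)*(d + 4)^2*(d + 1)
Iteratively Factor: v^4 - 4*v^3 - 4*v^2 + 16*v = (v - 2)*(v^3 - 2*v^2 - 8*v) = (v - 4)*(v - 2)*(v^2 + 2*v) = v*(v - 4)*(v - 2)*(v + 2)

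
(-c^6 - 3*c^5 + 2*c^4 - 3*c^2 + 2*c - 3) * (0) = 0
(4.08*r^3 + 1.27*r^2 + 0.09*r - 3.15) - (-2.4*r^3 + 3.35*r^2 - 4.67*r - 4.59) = 6.48*r^3 - 2.08*r^2 + 4.76*r + 1.44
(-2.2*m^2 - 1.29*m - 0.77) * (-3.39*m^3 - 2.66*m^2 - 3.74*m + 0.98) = 7.458*m^5 + 10.2251*m^4 + 14.2697*m^3 + 4.7168*m^2 + 1.6156*m - 0.7546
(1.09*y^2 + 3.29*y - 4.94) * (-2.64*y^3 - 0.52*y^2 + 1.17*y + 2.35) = -2.8776*y^5 - 9.2524*y^4 + 12.6061*y^3 + 8.9796*y^2 + 1.9517*y - 11.609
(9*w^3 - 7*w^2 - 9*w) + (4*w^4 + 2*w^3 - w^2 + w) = 4*w^4 + 11*w^3 - 8*w^2 - 8*w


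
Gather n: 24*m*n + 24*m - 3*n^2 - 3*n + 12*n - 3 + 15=24*m - 3*n^2 + n*(24*m + 9) + 12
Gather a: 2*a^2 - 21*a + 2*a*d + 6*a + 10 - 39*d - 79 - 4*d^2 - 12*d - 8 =2*a^2 + a*(2*d - 15) - 4*d^2 - 51*d - 77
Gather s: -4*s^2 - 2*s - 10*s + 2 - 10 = -4*s^2 - 12*s - 8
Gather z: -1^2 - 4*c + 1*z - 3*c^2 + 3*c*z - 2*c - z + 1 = -3*c^2 + 3*c*z - 6*c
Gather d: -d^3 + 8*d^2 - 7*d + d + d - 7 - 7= -d^3 + 8*d^2 - 5*d - 14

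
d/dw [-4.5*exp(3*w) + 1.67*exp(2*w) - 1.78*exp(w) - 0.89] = (-13.5*exp(2*w) + 3.34*exp(w) - 1.78)*exp(w)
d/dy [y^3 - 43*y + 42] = 3*y^2 - 43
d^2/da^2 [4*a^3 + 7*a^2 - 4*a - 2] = 24*a + 14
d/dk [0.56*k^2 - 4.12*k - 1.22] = 1.12*k - 4.12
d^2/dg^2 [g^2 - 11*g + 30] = 2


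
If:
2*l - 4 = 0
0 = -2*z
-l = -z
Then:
No Solution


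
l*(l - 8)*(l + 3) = l^3 - 5*l^2 - 24*l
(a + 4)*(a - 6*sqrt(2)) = a^2 - 6*sqrt(2)*a + 4*a - 24*sqrt(2)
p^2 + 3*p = p*(p + 3)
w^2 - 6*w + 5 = (w - 5)*(w - 1)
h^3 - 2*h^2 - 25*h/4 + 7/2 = (h - 7/2)*(h - 1/2)*(h + 2)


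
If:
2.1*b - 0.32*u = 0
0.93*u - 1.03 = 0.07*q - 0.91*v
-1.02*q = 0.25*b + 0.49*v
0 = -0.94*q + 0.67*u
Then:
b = -0.29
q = -1.36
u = -1.90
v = 2.97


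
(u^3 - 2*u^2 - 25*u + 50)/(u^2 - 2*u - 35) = (u^2 - 7*u + 10)/(u - 7)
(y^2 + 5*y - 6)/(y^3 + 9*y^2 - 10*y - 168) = (y - 1)/(y^2 + 3*y - 28)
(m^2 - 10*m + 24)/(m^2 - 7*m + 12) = (m - 6)/(m - 3)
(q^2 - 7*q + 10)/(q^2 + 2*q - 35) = (q - 2)/(q + 7)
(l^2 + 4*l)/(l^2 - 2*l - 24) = l/(l - 6)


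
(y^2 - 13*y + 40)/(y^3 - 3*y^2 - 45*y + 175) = (y - 8)/(y^2 + 2*y - 35)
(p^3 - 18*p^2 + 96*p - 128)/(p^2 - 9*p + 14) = (p^2 - 16*p + 64)/(p - 7)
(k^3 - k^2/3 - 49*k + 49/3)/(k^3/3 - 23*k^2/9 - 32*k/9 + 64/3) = 3*(3*k^3 - k^2 - 147*k + 49)/(3*k^3 - 23*k^2 - 32*k + 192)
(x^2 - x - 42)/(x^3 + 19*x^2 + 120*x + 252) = (x - 7)/(x^2 + 13*x + 42)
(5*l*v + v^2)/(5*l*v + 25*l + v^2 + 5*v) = v/(v + 5)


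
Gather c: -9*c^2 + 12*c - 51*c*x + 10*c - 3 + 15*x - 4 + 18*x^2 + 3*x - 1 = -9*c^2 + c*(22 - 51*x) + 18*x^2 + 18*x - 8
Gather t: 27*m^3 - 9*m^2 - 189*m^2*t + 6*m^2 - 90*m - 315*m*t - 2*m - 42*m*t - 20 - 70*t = 27*m^3 - 3*m^2 - 92*m + t*(-189*m^2 - 357*m - 70) - 20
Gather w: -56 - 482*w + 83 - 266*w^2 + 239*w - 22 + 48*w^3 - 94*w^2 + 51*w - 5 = 48*w^3 - 360*w^2 - 192*w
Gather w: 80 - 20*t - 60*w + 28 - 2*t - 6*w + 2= -22*t - 66*w + 110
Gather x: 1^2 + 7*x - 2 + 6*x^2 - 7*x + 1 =6*x^2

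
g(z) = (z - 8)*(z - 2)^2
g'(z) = (z - 8)*(2*z - 4) + (z - 2)^2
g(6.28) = -31.51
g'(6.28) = 3.60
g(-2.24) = -184.09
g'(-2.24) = 104.81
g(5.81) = -31.79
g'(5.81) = -2.17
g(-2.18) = -177.87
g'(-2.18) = 102.58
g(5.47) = -30.46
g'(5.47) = -5.52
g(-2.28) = -188.31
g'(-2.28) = 106.32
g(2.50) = -1.38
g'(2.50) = -5.25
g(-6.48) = -1041.26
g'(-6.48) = 317.49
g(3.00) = -5.00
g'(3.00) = -9.00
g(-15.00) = -6647.00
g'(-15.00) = 1071.00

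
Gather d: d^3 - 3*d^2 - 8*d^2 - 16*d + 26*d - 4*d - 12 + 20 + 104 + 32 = d^3 - 11*d^2 + 6*d + 144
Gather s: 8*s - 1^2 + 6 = 8*s + 5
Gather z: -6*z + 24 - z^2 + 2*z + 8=-z^2 - 4*z + 32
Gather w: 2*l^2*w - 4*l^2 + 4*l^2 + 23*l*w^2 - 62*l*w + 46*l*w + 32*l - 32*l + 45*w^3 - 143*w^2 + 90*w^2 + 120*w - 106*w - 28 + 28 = 45*w^3 + w^2*(23*l - 53) + w*(2*l^2 - 16*l + 14)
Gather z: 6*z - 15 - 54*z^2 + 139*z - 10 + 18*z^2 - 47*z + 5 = -36*z^2 + 98*z - 20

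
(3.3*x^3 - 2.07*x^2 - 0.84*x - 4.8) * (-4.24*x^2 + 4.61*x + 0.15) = -13.992*x^5 + 23.9898*x^4 - 5.4861*x^3 + 16.1691*x^2 - 22.254*x - 0.72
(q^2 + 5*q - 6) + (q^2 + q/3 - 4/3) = 2*q^2 + 16*q/3 - 22/3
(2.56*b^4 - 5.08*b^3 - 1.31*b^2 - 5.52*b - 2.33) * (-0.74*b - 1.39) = -1.8944*b^5 + 0.2008*b^4 + 8.0306*b^3 + 5.9057*b^2 + 9.397*b + 3.2387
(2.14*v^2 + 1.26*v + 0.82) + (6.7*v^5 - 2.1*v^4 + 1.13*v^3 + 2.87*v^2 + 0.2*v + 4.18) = 6.7*v^5 - 2.1*v^4 + 1.13*v^3 + 5.01*v^2 + 1.46*v + 5.0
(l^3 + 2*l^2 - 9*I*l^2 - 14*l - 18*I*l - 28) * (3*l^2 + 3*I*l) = 3*l^5 + 6*l^4 - 24*I*l^4 - 15*l^3 - 48*I*l^3 - 30*l^2 - 42*I*l^2 - 84*I*l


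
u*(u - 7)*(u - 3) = u^3 - 10*u^2 + 21*u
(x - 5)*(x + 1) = x^2 - 4*x - 5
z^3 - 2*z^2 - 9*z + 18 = (z - 3)*(z - 2)*(z + 3)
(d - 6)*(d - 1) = d^2 - 7*d + 6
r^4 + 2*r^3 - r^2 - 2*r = r*(r - 1)*(r + 1)*(r + 2)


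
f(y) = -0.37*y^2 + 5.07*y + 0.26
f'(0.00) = 5.07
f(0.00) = 0.26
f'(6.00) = 0.63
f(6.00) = 17.36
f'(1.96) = 3.62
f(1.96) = 8.78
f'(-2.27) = 6.75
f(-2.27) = -13.16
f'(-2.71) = 7.08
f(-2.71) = -16.20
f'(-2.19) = 6.69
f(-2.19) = -12.62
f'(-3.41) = 7.59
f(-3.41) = -21.33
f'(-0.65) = 5.55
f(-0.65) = -3.19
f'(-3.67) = 7.79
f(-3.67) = -23.33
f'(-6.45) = 9.84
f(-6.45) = -47.83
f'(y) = 5.07 - 0.74*y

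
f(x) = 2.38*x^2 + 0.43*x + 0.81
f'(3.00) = 14.71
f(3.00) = 23.52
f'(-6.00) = -28.13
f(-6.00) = 83.91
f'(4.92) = 23.85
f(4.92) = 60.54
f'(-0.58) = -2.33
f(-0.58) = 1.36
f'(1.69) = 8.47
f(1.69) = 8.33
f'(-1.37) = -6.09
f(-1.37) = 4.69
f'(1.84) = 9.19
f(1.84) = 9.66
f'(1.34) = 6.81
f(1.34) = 5.66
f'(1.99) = 9.90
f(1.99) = 11.09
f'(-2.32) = -10.61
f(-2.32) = 12.62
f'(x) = 4.76*x + 0.43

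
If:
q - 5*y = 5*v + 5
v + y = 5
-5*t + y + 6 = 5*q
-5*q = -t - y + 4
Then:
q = 30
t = 5/3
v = -442/3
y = 457/3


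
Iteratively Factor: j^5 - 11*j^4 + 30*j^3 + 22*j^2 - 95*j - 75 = (j + 1)*(j^4 - 12*j^3 + 42*j^2 - 20*j - 75) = (j + 1)^2*(j^3 - 13*j^2 + 55*j - 75) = (j - 3)*(j + 1)^2*(j^2 - 10*j + 25) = (j - 5)*(j - 3)*(j + 1)^2*(j - 5)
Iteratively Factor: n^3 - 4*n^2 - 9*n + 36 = (n - 3)*(n^2 - n - 12) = (n - 3)*(n + 3)*(n - 4)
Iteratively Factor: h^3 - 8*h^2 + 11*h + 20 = (h + 1)*(h^2 - 9*h + 20) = (h - 5)*(h + 1)*(h - 4)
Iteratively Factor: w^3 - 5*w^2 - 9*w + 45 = (w - 3)*(w^2 - 2*w - 15) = (w - 3)*(w + 3)*(w - 5)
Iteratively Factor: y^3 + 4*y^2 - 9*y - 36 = (y - 3)*(y^2 + 7*y + 12) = (y - 3)*(y + 4)*(y + 3)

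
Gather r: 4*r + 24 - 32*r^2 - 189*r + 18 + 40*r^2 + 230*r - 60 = 8*r^2 + 45*r - 18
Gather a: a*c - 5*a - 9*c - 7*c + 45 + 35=a*(c - 5) - 16*c + 80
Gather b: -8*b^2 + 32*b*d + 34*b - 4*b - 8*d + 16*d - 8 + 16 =-8*b^2 + b*(32*d + 30) + 8*d + 8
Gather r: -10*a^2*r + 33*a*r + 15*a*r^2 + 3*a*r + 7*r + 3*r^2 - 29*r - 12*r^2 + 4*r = r^2*(15*a - 9) + r*(-10*a^2 + 36*a - 18)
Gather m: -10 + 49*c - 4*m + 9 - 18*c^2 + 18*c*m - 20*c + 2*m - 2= -18*c^2 + 29*c + m*(18*c - 2) - 3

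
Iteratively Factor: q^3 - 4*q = (q)*(q^2 - 4) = q*(q + 2)*(q - 2)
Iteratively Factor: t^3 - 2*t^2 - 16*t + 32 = (t - 2)*(t^2 - 16) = (t - 4)*(t - 2)*(t + 4)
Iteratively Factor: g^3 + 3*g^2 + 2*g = (g)*(g^2 + 3*g + 2) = g*(g + 2)*(g + 1)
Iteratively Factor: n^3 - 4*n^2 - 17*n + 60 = (n - 3)*(n^2 - n - 20) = (n - 3)*(n + 4)*(n - 5)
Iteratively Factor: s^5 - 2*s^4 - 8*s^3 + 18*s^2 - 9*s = (s + 3)*(s^4 - 5*s^3 + 7*s^2 - 3*s) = (s - 1)*(s + 3)*(s^3 - 4*s^2 + 3*s) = (s - 3)*(s - 1)*(s + 3)*(s^2 - s) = s*(s - 3)*(s - 1)*(s + 3)*(s - 1)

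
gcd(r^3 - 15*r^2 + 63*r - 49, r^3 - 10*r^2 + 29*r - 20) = r - 1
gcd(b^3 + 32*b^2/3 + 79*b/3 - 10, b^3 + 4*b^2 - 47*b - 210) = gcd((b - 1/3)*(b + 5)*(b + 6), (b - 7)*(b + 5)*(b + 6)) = b^2 + 11*b + 30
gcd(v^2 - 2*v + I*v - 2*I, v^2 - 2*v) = v - 2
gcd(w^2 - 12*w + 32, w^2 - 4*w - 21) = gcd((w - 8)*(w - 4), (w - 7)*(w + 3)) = 1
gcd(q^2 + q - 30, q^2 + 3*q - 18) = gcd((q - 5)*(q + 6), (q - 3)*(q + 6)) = q + 6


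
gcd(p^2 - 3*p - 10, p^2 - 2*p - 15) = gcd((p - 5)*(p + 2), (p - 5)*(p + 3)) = p - 5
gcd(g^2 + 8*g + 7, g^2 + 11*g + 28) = g + 7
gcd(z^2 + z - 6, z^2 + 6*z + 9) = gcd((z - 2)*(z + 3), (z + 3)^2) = z + 3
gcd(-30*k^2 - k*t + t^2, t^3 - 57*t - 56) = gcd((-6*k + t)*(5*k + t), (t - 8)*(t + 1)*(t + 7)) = 1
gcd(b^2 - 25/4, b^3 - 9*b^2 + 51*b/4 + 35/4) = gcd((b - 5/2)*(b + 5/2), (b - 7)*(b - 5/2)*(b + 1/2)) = b - 5/2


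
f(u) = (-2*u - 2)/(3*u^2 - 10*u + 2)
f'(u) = (10 - 6*u)*(-2*u - 2)/(3*u^2 - 10*u + 2)^2 - 2/(3*u^2 - 10*u + 2)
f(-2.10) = 0.06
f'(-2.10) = -0.02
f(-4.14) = 0.07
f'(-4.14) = 0.00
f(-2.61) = 0.07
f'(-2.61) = -0.01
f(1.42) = 0.79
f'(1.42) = 0.14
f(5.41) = -0.36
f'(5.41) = 0.17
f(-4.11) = 0.07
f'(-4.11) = 0.00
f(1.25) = 0.77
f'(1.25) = 0.01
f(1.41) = 0.79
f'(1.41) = 0.13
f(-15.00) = 0.03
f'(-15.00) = 0.00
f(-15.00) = 0.03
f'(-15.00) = 0.00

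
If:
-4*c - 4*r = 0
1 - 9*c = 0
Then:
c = 1/9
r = -1/9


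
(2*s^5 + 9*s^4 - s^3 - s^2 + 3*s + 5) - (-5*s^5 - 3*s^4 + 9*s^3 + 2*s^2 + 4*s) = 7*s^5 + 12*s^4 - 10*s^3 - 3*s^2 - s + 5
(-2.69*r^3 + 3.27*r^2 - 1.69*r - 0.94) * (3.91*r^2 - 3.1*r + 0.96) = -10.5179*r^5 + 21.1247*r^4 - 19.3273*r^3 + 4.7028*r^2 + 1.2916*r - 0.9024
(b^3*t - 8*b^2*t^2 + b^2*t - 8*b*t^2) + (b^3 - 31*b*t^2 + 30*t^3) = b^3*t + b^3 - 8*b^2*t^2 + b^2*t - 39*b*t^2 + 30*t^3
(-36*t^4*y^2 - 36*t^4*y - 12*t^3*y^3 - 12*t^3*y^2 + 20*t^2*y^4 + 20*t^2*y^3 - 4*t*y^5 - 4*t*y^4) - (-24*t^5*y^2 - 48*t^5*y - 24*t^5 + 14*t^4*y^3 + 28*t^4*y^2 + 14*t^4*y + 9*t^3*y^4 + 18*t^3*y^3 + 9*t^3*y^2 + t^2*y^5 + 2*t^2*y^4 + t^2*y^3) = 24*t^5*y^2 + 48*t^5*y + 24*t^5 - 14*t^4*y^3 - 64*t^4*y^2 - 50*t^4*y - 9*t^3*y^4 - 30*t^3*y^3 - 21*t^3*y^2 - t^2*y^5 + 18*t^2*y^4 + 19*t^2*y^3 - 4*t*y^5 - 4*t*y^4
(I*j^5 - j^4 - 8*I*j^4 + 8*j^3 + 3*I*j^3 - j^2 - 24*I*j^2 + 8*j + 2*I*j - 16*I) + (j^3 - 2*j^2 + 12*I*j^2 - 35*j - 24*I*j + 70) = I*j^5 - j^4 - 8*I*j^4 + 9*j^3 + 3*I*j^3 - 3*j^2 - 12*I*j^2 - 27*j - 22*I*j + 70 - 16*I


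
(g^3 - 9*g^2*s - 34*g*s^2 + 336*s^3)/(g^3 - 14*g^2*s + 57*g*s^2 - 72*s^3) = (g^2 - g*s - 42*s^2)/(g^2 - 6*g*s + 9*s^2)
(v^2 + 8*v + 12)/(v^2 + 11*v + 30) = (v + 2)/(v + 5)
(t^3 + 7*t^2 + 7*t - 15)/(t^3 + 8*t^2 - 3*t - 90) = (t^2 + 2*t - 3)/(t^2 + 3*t - 18)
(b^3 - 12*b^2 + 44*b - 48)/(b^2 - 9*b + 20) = (b^2 - 8*b + 12)/(b - 5)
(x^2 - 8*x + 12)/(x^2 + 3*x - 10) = (x - 6)/(x + 5)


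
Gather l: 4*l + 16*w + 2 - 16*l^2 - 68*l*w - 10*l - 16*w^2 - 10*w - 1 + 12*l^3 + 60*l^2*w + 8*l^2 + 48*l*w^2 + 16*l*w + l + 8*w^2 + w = 12*l^3 + l^2*(60*w - 8) + l*(48*w^2 - 52*w - 5) - 8*w^2 + 7*w + 1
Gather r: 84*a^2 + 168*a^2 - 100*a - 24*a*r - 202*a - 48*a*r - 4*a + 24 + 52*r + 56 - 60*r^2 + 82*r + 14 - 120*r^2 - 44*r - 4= 252*a^2 - 306*a - 180*r^2 + r*(90 - 72*a) + 90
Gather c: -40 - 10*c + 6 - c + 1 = -11*c - 33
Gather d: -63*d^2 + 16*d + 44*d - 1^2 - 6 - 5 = -63*d^2 + 60*d - 12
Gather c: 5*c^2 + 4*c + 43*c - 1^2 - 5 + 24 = 5*c^2 + 47*c + 18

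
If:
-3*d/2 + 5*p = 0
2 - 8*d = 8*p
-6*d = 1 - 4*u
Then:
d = 5/26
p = 3/52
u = 7/13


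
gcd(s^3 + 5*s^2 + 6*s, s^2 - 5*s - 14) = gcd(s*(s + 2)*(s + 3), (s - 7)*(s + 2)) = s + 2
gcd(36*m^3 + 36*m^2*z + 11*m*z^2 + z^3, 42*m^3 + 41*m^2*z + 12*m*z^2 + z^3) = 6*m^2 + 5*m*z + z^2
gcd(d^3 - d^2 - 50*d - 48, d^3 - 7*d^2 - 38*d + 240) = d^2 - 2*d - 48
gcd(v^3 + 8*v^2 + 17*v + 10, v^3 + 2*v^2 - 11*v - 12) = v + 1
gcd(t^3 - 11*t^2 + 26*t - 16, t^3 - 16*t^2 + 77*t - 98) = t - 2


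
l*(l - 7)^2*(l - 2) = l^4 - 16*l^3 + 77*l^2 - 98*l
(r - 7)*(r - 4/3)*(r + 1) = r^3 - 22*r^2/3 + r + 28/3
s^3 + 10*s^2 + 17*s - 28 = (s - 1)*(s + 4)*(s + 7)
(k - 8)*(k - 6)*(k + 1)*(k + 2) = k^4 - 11*k^3 + 8*k^2 + 116*k + 96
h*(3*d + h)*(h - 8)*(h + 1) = 3*d*h^3 - 21*d*h^2 - 24*d*h + h^4 - 7*h^3 - 8*h^2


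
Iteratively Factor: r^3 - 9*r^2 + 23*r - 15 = (r - 1)*(r^2 - 8*r + 15) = (r - 5)*(r - 1)*(r - 3)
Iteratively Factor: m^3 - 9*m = (m)*(m^2 - 9) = m*(m + 3)*(m - 3)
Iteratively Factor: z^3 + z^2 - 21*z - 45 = (z - 5)*(z^2 + 6*z + 9) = (z - 5)*(z + 3)*(z + 3)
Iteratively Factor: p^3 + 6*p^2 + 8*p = (p + 4)*(p^2 + 2*p) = (p + 2)*(p + 4)*(p)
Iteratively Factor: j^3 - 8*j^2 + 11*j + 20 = (j + 1)*(j^2 - 9*j + 20) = (j - 4)*(j + 1)*(j - 5)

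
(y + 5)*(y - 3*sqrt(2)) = y^2 - 3*sqrt(2)*y + 5*y - 15*sqrt(2)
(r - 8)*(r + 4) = r^2 - 4*r - 32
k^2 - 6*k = k*(k - 6)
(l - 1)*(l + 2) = l^2 + l - 2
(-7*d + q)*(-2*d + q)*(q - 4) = 14*d^2*q - 56*d^2 - 9*d*q^2 + 36*d*q + q^3 - 4*q^2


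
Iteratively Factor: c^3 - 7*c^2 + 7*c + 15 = (c - 5)*(c^2 - 2*c - 3) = (c - 5)*(c - 3)*(c + 1)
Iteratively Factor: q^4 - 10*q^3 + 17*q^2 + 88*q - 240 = (q - 4)*(q^3 - 6*q^2 - 7*q + 60) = (q - 4)*(q + 3)*(q^2 - 9*q + 20) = (q - 4)^2*(q + 3)*(q - 5)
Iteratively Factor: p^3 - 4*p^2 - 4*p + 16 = (p - 4)*(p^2 - 4) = (p - 4)*(p + 2)*(p - 2)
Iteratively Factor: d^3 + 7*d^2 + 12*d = (d)*(d^2 + 7*d + 12) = d*(d + 4)*(d + 3)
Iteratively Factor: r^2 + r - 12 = (r - 3)*(r + 4)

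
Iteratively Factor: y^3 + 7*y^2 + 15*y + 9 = (y + 3)*(y^2 + 4*y + 3) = (y + 3)^2*(y + 1)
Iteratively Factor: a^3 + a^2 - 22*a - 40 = (a + 4)*(a^2 - 3*a - 10) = (a + 2)*(a + 4)*(a - 5)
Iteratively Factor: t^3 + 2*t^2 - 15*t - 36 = (t + 3)*(t^2 - t - 12) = (t - 4)*(t + 3)*(t + 3)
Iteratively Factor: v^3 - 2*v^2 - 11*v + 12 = (v - 4)*(v^2 + 2*v - 3) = (v - 4)*(v + 3)*(v - 1)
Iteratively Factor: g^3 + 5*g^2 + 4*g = (g)*(g^2 + 5*g + 4) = g*(g + 4)*(g + 1)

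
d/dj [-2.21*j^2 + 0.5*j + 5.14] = 0.5 - 4.42*j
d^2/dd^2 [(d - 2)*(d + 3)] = 2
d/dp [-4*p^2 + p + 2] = 1 - 8*p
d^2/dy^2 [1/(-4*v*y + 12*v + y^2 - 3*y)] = 2*(-4*v*y + 12*v + y^2 - 3*y - (4*v - 2*y + 3)^2)/(4*v*y - 12*v - y^2 + 3*y)^3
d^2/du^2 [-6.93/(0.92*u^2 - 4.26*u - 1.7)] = (-11.731104*u^2 + 54.320112*u + 6.93*(1.84*u - 4.26)*(3.68*u - 8.52) + 21.67704)/(-0.92*u^2 + 4.26*u + 1.7)^3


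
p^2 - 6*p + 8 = (p - 4)*(p - 2)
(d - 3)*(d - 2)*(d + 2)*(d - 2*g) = d^4 - 2*d^3*g - 3*d^3 + 6*d^2*g - 4*d^2 + 8*d*g + 12*d - 24*g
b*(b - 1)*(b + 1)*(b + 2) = b^4 + 2*b^3 - b^2 - 2*b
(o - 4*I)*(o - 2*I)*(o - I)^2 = o^4 - 8*I*o^3 - 21*o^2 + 22*I*o + 8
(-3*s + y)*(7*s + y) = -21*s^2 + 4*s*y + y^2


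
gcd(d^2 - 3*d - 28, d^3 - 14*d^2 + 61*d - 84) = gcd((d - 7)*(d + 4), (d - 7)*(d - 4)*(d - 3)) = d - 7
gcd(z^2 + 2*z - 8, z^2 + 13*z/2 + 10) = z + 4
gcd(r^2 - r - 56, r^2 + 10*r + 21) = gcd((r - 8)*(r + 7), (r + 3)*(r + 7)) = r + 7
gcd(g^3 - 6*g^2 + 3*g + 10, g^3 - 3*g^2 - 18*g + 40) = g^2 - 7*g + 10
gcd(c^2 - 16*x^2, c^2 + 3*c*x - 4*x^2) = c + 4*x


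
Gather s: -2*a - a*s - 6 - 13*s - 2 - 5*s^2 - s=-2*a - 5*s^2 + s*(-a - 14) - 8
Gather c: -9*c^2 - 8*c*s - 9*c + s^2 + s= -9*c^2 + c*(-8*s - 9) + s^2 + s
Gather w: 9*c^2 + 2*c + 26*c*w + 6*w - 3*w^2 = 9*c^2 + 2*c - 3*w^2 + w*(26*c + 6)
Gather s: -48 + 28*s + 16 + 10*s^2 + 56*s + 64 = 10*s^2 + 84*s + 32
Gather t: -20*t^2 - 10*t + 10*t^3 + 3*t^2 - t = 10*t^3 - 17*t^2 - 11*t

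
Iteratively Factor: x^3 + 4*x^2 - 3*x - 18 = (x + 3)*(x^2 + x - 6) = (x - 2)*(x + 3)*(x + 3)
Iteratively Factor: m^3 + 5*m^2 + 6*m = (m + 3)*(m^2 + 2*m) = (m + 2)*(m + 3)*(m)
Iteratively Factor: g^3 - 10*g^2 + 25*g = (g - 5)*(g^2 - 5*g) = (g - 5)^2*(g)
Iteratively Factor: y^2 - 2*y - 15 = (y - 5)*(y + 3)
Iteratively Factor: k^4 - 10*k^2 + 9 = (k - 3)*(k^3 + 3*k^2 - k - 3) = (k - 3)*(k - 1)*(k^2 + 4*k + 3) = (k - 3)*(k - 1)*(k + 3)*(k + 1)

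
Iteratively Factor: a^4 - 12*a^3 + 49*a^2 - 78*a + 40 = (a - 5)*(a^3 - 7*a^2 + 14*a - 8) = (a - 5)*(a - 1)*(a^2 - 6*a + 8) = (a - 5)*(a - 4)*(a - 1)*(a - 2)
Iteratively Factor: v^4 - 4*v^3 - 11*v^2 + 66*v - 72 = (v - 3)*(v^3 - v^2 - 14*v + 24) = (v - 3)*(v + 4)*(v^2 - 5*v + 6) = (v - 3)*(v - 2)*(v + 4)*(v - 3)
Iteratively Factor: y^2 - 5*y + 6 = (y - 2)*(y - 3)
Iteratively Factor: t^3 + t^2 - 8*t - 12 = (t + 2)*(t^2 - t - 6) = (t + 2)^2*(t - 3)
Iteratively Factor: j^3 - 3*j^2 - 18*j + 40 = (j - 5)*(j^2 + 2*j - 8) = (j - 5)*(j - 2)*(j + 4)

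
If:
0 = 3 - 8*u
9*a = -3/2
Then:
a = -1/6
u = 3/8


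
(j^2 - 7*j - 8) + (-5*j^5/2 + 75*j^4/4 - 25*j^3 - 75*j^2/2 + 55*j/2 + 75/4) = -5*j^5/2 + 75*j^4/4 - 25*j^3 - 73*j^2/2 + 41*j/2 + 43/4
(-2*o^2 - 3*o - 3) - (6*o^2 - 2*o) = -8*o^2 - o - 3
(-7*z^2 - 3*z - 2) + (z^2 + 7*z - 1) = -6*z^2 + 4*z - 3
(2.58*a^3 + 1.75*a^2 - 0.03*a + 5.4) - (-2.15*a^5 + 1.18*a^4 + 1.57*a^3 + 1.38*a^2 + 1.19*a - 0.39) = 2.15*a^5 - 1.18*a^4 + 1.01*a^3 + 0.37*a^2 - 1.22*a + 5.79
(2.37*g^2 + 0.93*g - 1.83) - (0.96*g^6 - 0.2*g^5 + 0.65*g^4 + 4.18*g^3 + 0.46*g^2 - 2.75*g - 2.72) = -0.96*g^6 + 0.2*g^5 - 0.65*g^4 - 4.18*g^3 + 1.91*g^2 + 3.68*g + 0.89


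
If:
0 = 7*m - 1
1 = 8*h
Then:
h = 1/8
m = 1/7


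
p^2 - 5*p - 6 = (p - 6)*(p + 1)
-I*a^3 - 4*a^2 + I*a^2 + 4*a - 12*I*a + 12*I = (a - 6*I)*(a + 2*I)*(-I*a + I)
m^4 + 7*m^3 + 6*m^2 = m^2*(m + 1)*(m + 6)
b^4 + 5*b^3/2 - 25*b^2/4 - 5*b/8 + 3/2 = (b - 3/2)*(b - 1/2)*(b + 1/2)*(b + 4)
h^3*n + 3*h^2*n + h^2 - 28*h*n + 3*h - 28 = (h - 4)*(h + 7)*(h*n + 1)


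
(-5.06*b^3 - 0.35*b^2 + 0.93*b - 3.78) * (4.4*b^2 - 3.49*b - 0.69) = -22.264*b^5 + 16.1194*b^4 + 8.8049*b^3 - 19.6362*b^2 + 12.5505*b + 2.6082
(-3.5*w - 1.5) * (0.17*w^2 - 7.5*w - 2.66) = -0.595*w^3 + 25.995*w^2 + 20.56*w + 3.99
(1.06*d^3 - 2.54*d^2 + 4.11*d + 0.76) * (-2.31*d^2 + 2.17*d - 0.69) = -2.4486*d^5 + 8.1676*d^4 - 15.7373*d^3 + 8.9157*d^2 - 1.1867*d - 0.5244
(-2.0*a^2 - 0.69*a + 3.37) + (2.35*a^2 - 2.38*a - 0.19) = 0.35*a^2 - 3.07*a + 3.18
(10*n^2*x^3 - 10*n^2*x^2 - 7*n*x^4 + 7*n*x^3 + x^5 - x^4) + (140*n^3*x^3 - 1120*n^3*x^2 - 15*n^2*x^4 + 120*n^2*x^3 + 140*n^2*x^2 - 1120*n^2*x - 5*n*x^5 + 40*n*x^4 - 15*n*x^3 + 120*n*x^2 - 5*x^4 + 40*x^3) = 140*n^3*x^3 - 1120*n^3*x^2 - 15*n^2*x^4 + 130*n^2*x^3 + 130*n^2*x^2 - 1120*n^2*x - 5*n*x^5 + 33*n*x^4 - 8*n*x^3 + 120*n*x^2 + x^5 - 6*x^4 + 40*x^3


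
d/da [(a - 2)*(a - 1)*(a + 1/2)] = 3*a^2 - 5*a + 1/2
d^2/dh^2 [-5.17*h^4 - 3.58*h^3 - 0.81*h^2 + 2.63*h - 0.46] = -62.04*h^2 - 21.48*h - 1.62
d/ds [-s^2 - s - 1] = -2*s - 1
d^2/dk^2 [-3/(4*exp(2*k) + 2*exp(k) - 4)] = 3*(-2*(4*exp(k) + 1)^2*exp(k) + (8*exp(k) + 1)*(2*exp(2*k) + exp(k) - 2))*exp(k)/(2*(2*exp(2*k) + exp(k) - 2)^3)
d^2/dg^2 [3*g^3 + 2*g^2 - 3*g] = 18*g + 4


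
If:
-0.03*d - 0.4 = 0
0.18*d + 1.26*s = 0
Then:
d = -13.33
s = 1.90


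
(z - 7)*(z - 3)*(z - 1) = z^3 - 11*z^2 + 31*z - 21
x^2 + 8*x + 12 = (x + 2)*(x + 6)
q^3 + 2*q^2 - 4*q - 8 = (q - 2)*(q + 2)^2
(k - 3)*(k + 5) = k^2 + 2*k - 15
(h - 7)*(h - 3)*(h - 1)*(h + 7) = h^4 - 4*h^3 - 46*h^2 + 196*h - 147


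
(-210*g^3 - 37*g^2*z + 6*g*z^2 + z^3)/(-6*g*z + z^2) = 35*g^2/z + 12*g + z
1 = 1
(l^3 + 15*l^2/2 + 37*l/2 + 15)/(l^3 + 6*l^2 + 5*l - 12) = (l^2 + 9*l/2 + 5)/(l^2 + 3*l - 4)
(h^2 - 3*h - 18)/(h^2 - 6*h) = (h + 3)/h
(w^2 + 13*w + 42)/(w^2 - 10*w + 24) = (w^2 + 13*w + 42)/(w^2 - 10*w + 24)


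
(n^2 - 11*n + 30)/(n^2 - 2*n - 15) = (n - 6)/(n + 3)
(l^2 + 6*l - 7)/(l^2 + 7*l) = (l - 1)/l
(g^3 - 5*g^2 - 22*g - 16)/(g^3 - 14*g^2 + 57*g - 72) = (g^2 + 3*g + 2)/(g^2 - 6*g + 9)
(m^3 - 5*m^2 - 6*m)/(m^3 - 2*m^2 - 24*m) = (m + 1)/(m + 4)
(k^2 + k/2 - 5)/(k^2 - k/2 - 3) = (2*k + 5)/(2*k + 3)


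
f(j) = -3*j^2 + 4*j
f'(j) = 4 - 6*j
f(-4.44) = -76.90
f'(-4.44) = 30.64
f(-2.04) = -20.64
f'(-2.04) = 16.24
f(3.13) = -16.87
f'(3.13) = -14.78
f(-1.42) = -11.73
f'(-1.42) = 12.52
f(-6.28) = -143.44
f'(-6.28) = 41.68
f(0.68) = 1.33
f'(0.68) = -0.08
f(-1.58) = -13.81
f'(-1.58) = 13.48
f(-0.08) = -0.34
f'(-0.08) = 4.48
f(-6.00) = -132.00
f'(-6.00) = 40.00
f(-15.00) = -735.00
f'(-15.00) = 94.00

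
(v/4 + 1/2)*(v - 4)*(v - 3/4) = v^3/4 - 11*v^2/16 - 13*v/8 + 3/2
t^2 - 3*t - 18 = (t - 6)*(t + 3)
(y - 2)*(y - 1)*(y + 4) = y^3 + y^2 - 10*y + 8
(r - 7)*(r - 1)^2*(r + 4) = r^4 - 5*r^3 - 21*r^2 + 53*r - 28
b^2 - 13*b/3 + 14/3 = (b - 7/3)*(b - 2)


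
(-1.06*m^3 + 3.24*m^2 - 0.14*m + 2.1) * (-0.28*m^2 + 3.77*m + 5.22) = 0.2968*m^5 - 4.9034*m^4 + 6.7208*m^3 + 15.797*m^2 + 7.1862*m + 10.962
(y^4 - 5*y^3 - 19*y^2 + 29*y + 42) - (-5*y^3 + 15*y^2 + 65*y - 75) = y^4 - 34*y^2 - 36*y + 117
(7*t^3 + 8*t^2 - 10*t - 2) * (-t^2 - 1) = -7*t^5 - 8*t^4 + 3*t^3 - 6*t^2 + 10*t + 2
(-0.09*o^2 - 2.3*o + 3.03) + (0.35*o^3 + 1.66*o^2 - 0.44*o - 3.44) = 0.35*o^3 + 1.57*o^2 - 2.74*o - 0.41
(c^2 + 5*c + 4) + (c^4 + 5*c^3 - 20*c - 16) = c^4 + 5*c^3 + c^2 - 15*c - 12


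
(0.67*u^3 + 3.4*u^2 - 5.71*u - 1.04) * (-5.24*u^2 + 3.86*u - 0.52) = -3.5108*u^5 - 15.2298*u^4 + 42.696*u^3 - 18.359*u^2 - 1.0452*u + 0.5408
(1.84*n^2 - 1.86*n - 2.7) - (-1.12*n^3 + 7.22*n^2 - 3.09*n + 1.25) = 1.12*n^3 - 5.38*n^2 + 1.23*n - 3.95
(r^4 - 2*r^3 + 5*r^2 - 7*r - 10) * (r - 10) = r^5 - 12*r^4 + 25*r^3 - 57*r^2 + 60*r + 100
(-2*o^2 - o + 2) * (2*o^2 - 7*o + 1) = -4*o^4 + 12*o^3 + 9*o^2 - 15*o + 2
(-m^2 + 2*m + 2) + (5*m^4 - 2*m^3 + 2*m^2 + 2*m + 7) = 5*m^4 - 2*m^3 + m^2 + 4*m + 9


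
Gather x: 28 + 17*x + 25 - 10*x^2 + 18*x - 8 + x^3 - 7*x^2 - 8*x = x^3 - 17*x^2 + 27*x + 45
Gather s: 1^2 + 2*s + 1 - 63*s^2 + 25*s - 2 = -63*s^2 + 27*s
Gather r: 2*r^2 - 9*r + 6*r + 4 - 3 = 2*r^2 - 3*r + 1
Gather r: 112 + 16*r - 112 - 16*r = 0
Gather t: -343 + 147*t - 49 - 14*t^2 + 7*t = -14*t^2 + 154*t - 392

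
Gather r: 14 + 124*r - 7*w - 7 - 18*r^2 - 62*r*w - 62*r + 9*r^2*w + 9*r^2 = r^2*(9*w - 9) + r*(62 - 62*w) - 7*w + 7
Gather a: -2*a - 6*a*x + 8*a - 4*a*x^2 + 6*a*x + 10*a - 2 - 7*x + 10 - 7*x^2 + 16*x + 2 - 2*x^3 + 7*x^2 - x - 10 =a*(16 - 4*x^2) - 2*x^3 + 8*x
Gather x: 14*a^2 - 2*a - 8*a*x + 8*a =14*a^2 - 8*a*x + 6*a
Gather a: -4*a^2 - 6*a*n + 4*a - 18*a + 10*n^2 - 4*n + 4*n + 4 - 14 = -4*a^2 + a*(-6*n - 14) + 10*n^2 - 10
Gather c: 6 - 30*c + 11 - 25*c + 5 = 22 - 55*c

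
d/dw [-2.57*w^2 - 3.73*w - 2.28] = -5.14*w - 3.73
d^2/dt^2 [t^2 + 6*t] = 2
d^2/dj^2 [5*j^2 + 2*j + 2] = 10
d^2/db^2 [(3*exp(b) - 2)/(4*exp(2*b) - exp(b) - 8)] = (48*exp(4*b) - 116*exp(3*b) + 600*exp(2*b) - 282*exp(b) + 208)*exp(b)/(64*exp(6*b) - 48*exp(5*b) - 372*exp(4*b) + 191*exp(3*b) + 744*exp(2*b) - 192*exp(b) - 512)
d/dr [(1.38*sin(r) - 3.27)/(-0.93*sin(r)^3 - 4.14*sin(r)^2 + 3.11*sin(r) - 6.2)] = (2.5668*sin(r)^3 - 3.4101*sin(r)^2 - 27.0756*sin(r) + 1.6137)*cos(r)/(0.8649*sin(r)^6 + 7.7004*sin(r)^5 + 11.355*sin(r)^4 - 14.2188*sin(r)^3 + 61.0081*sin(r)^2 - 38.564*sin(r) + 38.44)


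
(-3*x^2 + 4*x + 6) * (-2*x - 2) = 6*x^3 - 2*x^2 - 20*x - 12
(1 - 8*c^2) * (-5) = 40*c^2 - 5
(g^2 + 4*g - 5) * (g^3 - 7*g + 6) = g^5 + 4*g^4 - 12*g^3 - 22*g^2 + 59*g - 30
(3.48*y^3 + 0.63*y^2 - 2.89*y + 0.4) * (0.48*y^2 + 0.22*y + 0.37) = 1.6704*y^5 + 1.068*y^4 + 0.0390000000000001*y^3 - 0.2107*y^2 - 0.9813*y + 0.148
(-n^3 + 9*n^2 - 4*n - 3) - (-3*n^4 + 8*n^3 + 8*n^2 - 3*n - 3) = 3*n^4 - 9*n^3 + n^2 - n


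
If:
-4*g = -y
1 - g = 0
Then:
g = 1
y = 4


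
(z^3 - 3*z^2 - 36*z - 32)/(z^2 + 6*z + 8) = (z^2 - 7*z - 8)/(z + 2)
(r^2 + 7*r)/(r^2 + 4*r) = (r + 7)/(r + 4)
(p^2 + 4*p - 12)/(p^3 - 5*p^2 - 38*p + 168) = (p - 2)/(p^2 - 11*p + 28)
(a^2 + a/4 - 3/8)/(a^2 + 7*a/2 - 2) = (a + 3/4)/(a + 4)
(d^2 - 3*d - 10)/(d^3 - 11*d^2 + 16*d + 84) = (d - 5)/(d^2 - 13*d + 42)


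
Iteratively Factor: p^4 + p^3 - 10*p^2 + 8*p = (p - 2)*(p^3 + 3*p^2 - 4*p) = (p - 2)*(p + 4)*(p^2 - p) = (p - 2)*(p - 1)*(p + 4)*(p)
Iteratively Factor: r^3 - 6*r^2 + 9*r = (r)*(r^2 - 6*r + 9) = r*(r - 3)*(r - 3)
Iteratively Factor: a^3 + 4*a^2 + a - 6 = (a + 2)*(a^2 + 2*a - 3) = (a + 2)*(a + 3)*(a - 1)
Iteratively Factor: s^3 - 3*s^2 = (s)*(s^2 - 3*s) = s*(s - 3)*(s)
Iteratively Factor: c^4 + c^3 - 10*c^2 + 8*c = (c)*(c^3 + c^2 - 10*c + 8) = c*(c + 4)*(c^2 - 3*c + 2) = c*(c - 2)*(c + 4)*(c - 1)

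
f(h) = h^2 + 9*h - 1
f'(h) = 2*h + 9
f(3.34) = 40.22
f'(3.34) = 15.68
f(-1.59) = -12.78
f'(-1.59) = 5.82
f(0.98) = 8.78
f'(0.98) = 10.96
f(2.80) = 32.04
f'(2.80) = 14.60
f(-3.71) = -20.63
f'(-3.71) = 1.58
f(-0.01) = -1.09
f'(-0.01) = 8.98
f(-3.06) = -19.18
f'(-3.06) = 2.88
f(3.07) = 36.05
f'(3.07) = 15.14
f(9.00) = 161.00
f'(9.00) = 27.00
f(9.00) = 161.00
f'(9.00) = 27.00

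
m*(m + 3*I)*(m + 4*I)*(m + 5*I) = m^4 + 12*I*m^3 - 47*m^2 - 60*I*m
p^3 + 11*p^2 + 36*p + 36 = (p + 2)*(p + 3)*(p + 6)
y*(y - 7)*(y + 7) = y^3 - 49*y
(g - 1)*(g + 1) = g^2 - 1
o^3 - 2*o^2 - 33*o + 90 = (o - 5)*(o - 3)*(o + 6)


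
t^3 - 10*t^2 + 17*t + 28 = (t - 7)*(t - 4)*(t + 1)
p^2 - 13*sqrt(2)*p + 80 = (p - 8*sqrt(2))*(p - 5*sqrt(2))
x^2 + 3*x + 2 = (x + 1)*(x + 2)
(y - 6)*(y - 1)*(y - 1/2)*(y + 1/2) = y^4 - 7*y^3 + 23*y^2/4 + 7*y/4 - 3/2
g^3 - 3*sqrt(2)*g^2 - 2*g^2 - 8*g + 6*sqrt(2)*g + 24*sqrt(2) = (g - 4)*(g + 2)*(g - 3*sqrt(2))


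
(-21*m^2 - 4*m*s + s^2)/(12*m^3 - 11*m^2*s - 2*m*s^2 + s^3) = (-7*m + s)/(4*m^2 - 5*m*s + s^2)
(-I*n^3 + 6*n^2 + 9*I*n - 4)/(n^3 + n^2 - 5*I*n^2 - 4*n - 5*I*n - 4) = (-I*n^3 + 6*n^2 + 9*I*n - 4)/(n^3 + n^2*(1 - 5*I) - n*(4 + 5*I) - 4)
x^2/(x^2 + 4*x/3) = 3*x/(3*x + 4)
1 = 1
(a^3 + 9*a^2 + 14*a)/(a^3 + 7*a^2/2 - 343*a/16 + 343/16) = 16*a*(a + 2)/(16*a^2 - 56*a + 49)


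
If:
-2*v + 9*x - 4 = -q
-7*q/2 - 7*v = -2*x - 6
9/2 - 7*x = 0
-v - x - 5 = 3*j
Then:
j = -2591/1176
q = 29/196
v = 379/392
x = 9/14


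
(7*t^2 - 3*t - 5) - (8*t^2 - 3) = -t^2 - 3*t - 2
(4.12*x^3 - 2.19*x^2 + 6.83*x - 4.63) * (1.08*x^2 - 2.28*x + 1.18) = 4.4496*x^5 - 11.7588*x^4 + 17.2312*x^3 - 23.157*x^2 + 18.6158*x - 5.4634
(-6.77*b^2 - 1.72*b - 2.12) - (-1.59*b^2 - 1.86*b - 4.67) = -5.18*b^2 + 0.14*b + 2.55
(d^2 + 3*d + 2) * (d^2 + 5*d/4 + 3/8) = d^4 + 17*d^3/4 + 49*d^2/8 + 29*d/8 + 3/4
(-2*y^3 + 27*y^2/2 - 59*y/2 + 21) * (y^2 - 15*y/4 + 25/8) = -2*y^5 + 21*y^4 - 691*y^3/8 + 2781*y^2/16 - 2735*y/16 + 525/8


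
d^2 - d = d*(d - 1)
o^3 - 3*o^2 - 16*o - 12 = (o - 6)*(o + 1)*(o + 2)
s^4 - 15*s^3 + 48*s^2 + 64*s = s*(s - 8)^2*(s + 1)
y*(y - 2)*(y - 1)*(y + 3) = y^4 - 7*y^2 + 6*y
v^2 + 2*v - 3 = (v - 1)*(v + 3)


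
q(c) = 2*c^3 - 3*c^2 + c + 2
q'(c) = 6*c^2 - 6*c + 1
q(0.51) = 2.00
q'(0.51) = -0.50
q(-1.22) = -7.32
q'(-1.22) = 17.25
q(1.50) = 3.50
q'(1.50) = 5.50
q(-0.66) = -0.54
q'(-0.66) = 7.57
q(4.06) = 90.46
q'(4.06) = 75.54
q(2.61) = 19.73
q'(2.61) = 26.21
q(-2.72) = -63.16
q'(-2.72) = 61.71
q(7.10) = 573.69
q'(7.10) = 260.86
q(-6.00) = -544.00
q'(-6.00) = 253.00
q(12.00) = 3038.00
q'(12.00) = 793.00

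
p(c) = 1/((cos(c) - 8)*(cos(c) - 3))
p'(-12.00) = -0.02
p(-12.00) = 0.06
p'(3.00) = 0.00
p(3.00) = 0.03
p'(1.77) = -0.02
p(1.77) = 0.04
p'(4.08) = 0.01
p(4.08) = 0.03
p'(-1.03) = 0.02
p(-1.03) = 0.05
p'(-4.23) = -0.01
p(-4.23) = 0.03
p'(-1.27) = 0.02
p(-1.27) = 0.05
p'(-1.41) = 0.02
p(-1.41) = 0.04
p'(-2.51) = 0.01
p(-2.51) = 0.03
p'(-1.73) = 0.02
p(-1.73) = 0.04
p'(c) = sin(c)/((cos(c) - 8)*(cos(c) - 3)^2) + sin(c)/((cos(c) - 8)^2*(cos(c) - 3)) = (2*cos(c) - 11)*sin(c)/((cos(c) - 8)^2*(cos(c) - 3)^2)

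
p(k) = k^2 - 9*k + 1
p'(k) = 2*k - 9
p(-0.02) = 1.18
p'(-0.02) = -9.04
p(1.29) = -8.95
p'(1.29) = -6.42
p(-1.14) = 12.56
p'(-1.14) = -11.28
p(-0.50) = 5.75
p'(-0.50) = -10.00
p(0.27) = -1.36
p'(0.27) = -8.46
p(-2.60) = 31.16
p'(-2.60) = -14.20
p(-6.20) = 95.24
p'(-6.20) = -21.40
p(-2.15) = 24.97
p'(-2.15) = -13.30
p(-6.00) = 91.00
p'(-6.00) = -21.00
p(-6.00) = 91.00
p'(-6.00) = -21.00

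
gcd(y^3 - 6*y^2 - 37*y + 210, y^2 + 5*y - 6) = y + 6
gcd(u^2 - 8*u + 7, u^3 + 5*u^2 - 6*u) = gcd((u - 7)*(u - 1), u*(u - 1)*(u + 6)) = u - 1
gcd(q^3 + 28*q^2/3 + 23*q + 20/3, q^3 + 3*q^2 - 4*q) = q + 4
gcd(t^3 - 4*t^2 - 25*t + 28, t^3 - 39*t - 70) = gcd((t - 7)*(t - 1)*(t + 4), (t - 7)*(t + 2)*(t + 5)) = t - 7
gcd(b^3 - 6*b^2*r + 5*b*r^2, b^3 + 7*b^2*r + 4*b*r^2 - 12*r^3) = -b + r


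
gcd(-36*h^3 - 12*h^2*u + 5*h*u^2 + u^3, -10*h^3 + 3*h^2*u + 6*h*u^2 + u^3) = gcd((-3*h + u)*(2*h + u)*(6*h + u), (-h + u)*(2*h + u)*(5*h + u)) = 2*h + u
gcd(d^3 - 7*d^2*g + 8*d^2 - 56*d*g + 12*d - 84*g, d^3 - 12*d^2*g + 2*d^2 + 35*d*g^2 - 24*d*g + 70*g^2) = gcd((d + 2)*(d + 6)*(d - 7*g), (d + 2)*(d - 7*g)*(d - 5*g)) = d^2 - 7*d*g + 2*d - 14*g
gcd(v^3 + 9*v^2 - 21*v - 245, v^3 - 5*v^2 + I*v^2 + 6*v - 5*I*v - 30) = v - 5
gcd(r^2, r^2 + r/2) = r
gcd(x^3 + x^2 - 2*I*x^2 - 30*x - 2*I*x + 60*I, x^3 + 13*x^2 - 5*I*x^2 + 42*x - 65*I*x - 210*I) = x + 6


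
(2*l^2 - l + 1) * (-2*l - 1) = -4*l^3 - l - 1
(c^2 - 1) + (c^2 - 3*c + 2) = 2*c^2 - 3*c + 1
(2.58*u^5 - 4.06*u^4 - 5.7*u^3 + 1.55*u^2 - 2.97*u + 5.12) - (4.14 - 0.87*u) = 2.58*u^5 - 4.06*u^4 - 5.7*u^3 + 1.55*u^2 - 2.1*u + 0.98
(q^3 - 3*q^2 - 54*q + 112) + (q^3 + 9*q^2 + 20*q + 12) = 2*q^3 + 6*q^2 - 34*q + 124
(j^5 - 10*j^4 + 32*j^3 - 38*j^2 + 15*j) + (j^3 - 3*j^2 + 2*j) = j^5 - 10*j^4 + 33*j^3 - 41*j^2 + 17*j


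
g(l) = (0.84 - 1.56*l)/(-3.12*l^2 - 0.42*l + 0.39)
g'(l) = (0.84 - 1.56*l)*(6.24*l + 0.42)/(-3.12*l^2 - 0.42*l + 0.39)^2 - 1.56/(-3.12*l^2 - 0.42*l + 0.39) = (-4.8672*l^2 + 5.2416*l - 0.2556)/(9.7344*l^4 + 2.6208*l^3 - 2.2572*l^2 - 0.3276*l + 0.1521)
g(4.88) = 0.09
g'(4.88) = -0.02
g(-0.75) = -1.91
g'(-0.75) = -6.28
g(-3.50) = -0.17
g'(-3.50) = -0.06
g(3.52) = 0.12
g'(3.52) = -0.03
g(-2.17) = -0.32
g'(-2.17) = -0.19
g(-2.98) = -0.21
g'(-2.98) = -0.09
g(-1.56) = -0.50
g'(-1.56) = -0.47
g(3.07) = 0.13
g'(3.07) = -0.03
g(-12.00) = -0.04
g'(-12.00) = -0.00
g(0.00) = 2.15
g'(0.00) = -1.68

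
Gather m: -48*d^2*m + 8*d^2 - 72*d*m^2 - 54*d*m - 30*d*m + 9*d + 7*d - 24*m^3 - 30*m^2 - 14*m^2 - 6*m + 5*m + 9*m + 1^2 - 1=8*d^2 + 16*d - 24*m^3 + m^2*(-72*d - 44) + m*(-48*d^2 - 84*d + 8)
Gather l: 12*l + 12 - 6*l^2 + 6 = -6*l^2 + 12*l + 18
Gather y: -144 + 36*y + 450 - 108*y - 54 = 252 - 72*y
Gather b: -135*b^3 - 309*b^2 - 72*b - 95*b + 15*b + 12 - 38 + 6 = -135*b^3 - 309*b^2 - 152*b - 20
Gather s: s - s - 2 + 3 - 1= 0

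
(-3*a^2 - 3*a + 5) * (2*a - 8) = -6*a^3 + 18*a^2 + 34*a - 40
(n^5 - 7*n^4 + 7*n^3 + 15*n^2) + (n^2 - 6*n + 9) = n^5 - 7*n^4 + 7*n^3 + 16*n^2 - 6*n + 9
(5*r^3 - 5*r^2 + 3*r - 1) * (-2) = -10*r^3 + 10*r^2 - 6*r + 2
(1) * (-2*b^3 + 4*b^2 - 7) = -2*b^3 + 4*b^2 - 7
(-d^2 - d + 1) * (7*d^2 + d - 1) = -7*d^4 - 8*d^3 + 7*d^2 + 2*d - 1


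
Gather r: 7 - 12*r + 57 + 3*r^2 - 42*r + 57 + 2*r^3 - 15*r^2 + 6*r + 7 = 2*r^3 - 12*r^2 - 48*r + 128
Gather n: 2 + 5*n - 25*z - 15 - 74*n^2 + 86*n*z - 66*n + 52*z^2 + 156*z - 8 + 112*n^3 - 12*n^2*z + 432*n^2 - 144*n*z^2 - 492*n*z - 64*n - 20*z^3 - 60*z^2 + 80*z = 112*n^3 + n^2*(358 - 12*z) + n*(-144*z^2 - 406*z - 125) - 20*z^3 - 8*z^2 + 211*z - 21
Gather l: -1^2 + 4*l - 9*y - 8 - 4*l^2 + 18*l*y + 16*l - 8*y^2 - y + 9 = -4*l^2 + l*(18*y + 20) - 8*y^2 - 10*y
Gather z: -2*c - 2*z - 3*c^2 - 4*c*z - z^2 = -3*c^2 - 2*c - z^2 + z*(-4*c - 2)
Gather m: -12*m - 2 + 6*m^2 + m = 6*m^2 - 11*m - 2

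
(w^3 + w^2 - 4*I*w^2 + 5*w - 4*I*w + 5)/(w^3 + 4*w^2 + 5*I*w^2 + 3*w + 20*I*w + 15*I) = (w^2 - 4*I*w + 5)/(w^2 + w*(3 + 5*I) + 15*I)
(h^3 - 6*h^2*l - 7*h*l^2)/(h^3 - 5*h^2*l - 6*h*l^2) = (h - 7*l)/(h - 6*l)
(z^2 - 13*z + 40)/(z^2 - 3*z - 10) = (z - 8)/(z + 2)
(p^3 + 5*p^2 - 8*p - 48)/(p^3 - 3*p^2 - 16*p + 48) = (p + 4)/(p - 4)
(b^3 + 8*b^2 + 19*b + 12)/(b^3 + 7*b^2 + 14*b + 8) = (b + 3)/(b + 2)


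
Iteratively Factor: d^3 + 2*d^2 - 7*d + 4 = (d - 1)*(d^2 + 3*d - 4) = (d - 1)*(d + 4)*(d - 1)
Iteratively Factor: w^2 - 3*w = (w)*(w - 3)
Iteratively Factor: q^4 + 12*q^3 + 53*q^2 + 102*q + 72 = (q + 3)*(q^3 + 9*q^2 + 26*q + 24) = (q + 3)*(q + 4)*(q^2 + 5*q + 6) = (q + 2)*(q + 3)*(q + 4)*(q + 3)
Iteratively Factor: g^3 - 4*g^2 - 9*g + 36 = (g - 4)*(g^2 - 9) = (g - 4)*(g + 3)*(g - 3)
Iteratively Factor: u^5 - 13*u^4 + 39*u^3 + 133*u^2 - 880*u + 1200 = (u - 5)*(u^4 - 8*u^3 - u^2 + 128*u - 240) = (u - 5)*(u - 3)*(u^3 - 5*u^2 - 16*u + 80) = (u - 5)*(u - 4)*(u - 3)*(u^2 - u - 20) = (u - 5)*(u - 4)*(u - 3)*(u + 4)*(u - 5)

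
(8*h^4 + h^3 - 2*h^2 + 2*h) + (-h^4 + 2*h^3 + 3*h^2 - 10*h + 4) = 7*h^4 + 3*h^3 + h^2 - 8*h + 4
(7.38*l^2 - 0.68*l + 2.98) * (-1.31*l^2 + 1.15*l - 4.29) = -9.6678*l^4 + 9.3778*l^3 - 36.346*l^2 + 6.3442*l - 12.7842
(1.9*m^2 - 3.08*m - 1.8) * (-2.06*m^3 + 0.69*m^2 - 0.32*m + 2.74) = -3.914*m^5 + 7.6558*m^4 + 0.9748*m^3 + 4.9496*m^2 - 7.8632*m - 4.932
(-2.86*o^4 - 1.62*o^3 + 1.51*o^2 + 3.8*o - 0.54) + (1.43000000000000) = -2.86*o^4 - 1.62*o^3 + 1.51*o^2 + 3.8*o + 0.89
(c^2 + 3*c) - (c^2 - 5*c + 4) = 8*c - 4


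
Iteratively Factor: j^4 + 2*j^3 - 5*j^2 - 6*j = (j)*(j^3 + 2*j^2 - 5*j - 6) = j*(j + 1)*(j^2 + j - 6) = j*(j + 1)*(j + 3)*(j - 2)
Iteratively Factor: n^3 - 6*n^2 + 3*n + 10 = (n - 5)*(n^2 - n - 2) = (n - 5)*(n - 2)*(n + 1)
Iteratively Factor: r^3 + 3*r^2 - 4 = (r - 1)*(r^2 + 4*r + 4) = (r - 1)*(r + 2)*(r + 2)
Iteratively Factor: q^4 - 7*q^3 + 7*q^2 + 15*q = (q + 1)*(q^3 - 8*q^2 + 15*q) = (q - 3)*(q + 1)*(q^2 - 5*q) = q*(q - 3)*(q + 1)*(q - 5)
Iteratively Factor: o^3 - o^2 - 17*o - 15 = (o + 3)*(o^2 - 4*o - 5) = (o - 5)*(o + 3)*(o + 1)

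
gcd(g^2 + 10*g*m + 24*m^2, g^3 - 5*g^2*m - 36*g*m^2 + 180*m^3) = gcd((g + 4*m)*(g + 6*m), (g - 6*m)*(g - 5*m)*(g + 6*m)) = g + 6*m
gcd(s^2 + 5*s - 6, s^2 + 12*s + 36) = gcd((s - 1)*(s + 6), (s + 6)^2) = s + 6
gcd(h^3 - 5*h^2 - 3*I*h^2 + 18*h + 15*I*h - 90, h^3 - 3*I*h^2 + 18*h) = h^2 - 3*I*h + 18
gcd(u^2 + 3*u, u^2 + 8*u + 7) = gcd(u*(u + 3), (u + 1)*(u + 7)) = 1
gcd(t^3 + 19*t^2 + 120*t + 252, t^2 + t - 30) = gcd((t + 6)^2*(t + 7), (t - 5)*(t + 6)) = t + 6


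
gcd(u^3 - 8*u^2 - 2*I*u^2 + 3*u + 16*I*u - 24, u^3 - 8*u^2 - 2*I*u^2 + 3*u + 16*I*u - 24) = u^3 + u^2*(-8 - 2*I) + u*(3 + 16*I) - 24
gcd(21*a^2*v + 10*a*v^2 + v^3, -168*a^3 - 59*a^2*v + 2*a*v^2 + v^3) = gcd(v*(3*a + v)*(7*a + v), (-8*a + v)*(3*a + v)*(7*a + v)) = 21*a^2 + 10*a*v + v^2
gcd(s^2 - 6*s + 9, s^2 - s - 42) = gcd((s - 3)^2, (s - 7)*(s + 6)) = 1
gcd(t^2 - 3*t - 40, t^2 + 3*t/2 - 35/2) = t + 5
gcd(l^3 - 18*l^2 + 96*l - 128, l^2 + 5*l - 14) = l - 2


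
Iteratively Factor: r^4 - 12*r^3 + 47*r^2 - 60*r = (r - 3)*(r^3 - 9*r^2 + 20*r) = (r - 5)*(r - 3)*(r^2 - 4*r) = (r - 5)*(r - 4)*(r - 3)*(r)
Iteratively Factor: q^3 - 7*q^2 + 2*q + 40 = (q - 4)*(q^2 - 3*q - 10) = (q - 5)*(q - 4)*(q + 2)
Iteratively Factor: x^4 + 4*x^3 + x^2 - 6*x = (x - 1)*(x^3 + 5*x^2 + 6*x) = (x - 1)*(x + 3)*(x^2 + 2*x) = x*(x - 1)*(x + 3)*(x + 2)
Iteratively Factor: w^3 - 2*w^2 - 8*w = (w + 2)*(w^2 - 4*w) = w*(w + 2)*(w - 4)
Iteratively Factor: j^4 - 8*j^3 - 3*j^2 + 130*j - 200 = (j - 2)*(j^3 - 6*j^2 - 15*j + 100) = (j - 5)*(j - 2)*(j^2 - j - 20) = (j - 5)*(j - 2)*(j + 4)*(j - 5)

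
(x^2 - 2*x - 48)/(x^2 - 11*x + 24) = (x + 6)/(x - 3)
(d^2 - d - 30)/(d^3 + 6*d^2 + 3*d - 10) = (d - 6)/(d^2 + d - 2)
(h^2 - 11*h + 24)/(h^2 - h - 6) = (h - 8)/(h + 2)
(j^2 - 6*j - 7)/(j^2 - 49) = (j + 1)/(j + 7)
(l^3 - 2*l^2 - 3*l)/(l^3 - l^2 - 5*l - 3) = l/(l + 1)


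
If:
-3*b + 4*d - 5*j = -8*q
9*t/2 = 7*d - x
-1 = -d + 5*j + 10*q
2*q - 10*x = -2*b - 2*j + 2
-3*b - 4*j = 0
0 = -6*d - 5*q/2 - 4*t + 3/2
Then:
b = 9008/153855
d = 3721/30771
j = -2252/51285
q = -10147/153855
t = 7226/30771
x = -6470/30771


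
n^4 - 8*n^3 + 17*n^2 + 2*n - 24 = (n - 4)*(n - 3)*(n - 2)*(n + 1)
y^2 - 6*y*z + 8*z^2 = (y - 4*z)*(y - 2*z)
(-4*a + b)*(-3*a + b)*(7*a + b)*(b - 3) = 84*a^3*b - 252*a^3 - 37*a^2*b^2 + 111*a^2*b + b^4 - 3*b^3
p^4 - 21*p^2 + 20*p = p*(p - 4)*(p - 1)*(p + 5)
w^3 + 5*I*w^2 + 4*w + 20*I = (w - 2*I)*(w + 2*I)*(w + 5*I)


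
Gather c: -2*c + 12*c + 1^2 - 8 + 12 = 10*c + 5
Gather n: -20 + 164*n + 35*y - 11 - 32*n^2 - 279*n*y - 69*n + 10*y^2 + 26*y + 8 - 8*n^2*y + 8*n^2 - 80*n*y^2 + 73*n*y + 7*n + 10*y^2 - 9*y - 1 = n^2*(-8*y - 24) + n*(-80*y^2 - 206*y + 102) + 20*y^2 + 52*y - 24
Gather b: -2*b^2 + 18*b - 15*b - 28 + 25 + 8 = -2*b^2 + 3*b + 5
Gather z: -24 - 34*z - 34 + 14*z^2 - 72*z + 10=14*z^2 - 106*z - 48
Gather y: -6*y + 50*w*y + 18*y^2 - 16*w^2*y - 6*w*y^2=y^2*(18 - 6*w) + y*(-16*w^2 + 50*w - 6)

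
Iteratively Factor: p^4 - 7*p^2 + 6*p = (p - 1)*(p^3 + p^2 - 6*p) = p*(p - 1)*(p^2 + p - 6) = p*(p - 2)*(p - 1)*(p + 3)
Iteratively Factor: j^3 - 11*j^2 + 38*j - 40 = (j - 4)*(j^2 - 7*j + 10) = (j - 4)*(j - 2)*(j - 5)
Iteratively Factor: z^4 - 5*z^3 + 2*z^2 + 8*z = (z + 1)*(z^3 - 6*z^2 + 8*z) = (z - 2)*(z + 1)*(z^2 - 4*z) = z*(z - 2)*(z + 1)*(z - 4)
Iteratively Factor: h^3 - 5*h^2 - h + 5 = (h - 5)*(h^2 - 1) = (h - 5)*(h + 1)*(h - 1)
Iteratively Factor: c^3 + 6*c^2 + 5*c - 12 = (c - 1)*(c^2 + 7*c + 12) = (c - 1)*(c + 3)*(c + 4)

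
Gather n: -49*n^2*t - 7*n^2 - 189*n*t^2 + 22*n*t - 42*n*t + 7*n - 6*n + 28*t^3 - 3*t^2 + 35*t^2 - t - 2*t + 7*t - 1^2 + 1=n^2*(-49*t - 7) + n*(-189*t^2 - 20*t + 1) + 28*t^3 + 32*t^2 + 4*t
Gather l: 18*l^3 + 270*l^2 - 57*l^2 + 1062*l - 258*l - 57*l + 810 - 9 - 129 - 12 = 18*l^3 + 213*l^2 + 747*l + 660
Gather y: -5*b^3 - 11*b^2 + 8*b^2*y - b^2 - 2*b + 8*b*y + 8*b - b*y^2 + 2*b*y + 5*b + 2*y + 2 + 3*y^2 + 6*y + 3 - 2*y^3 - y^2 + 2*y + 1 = -5*b^3 - 12*b^2 + 11*b - 2*y^3 + y^2*(2 - b) + y*(8*b^2 + 10*b + 10) + 6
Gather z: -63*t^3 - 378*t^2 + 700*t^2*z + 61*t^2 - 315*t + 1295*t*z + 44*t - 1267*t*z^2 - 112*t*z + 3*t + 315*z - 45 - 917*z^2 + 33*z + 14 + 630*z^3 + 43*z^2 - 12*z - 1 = -63*t^3 - 317*t^2 - 268*t + 630*z^3 + z^2*(-1267*t - 874) + z*(700*t^2 + 1183*t + 336) - 32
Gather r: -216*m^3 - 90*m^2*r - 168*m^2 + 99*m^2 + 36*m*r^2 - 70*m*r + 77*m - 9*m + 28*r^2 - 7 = -216*m^3 - 69*m^2 + 68*m + r^2*(36*m + 28) + r*(-90*m^2 - 70*m) - 7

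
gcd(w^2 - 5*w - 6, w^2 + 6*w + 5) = w + 1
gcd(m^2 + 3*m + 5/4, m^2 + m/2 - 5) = m + 5/2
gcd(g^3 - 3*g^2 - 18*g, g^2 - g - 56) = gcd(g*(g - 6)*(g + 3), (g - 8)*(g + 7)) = 1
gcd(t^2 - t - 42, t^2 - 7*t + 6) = 1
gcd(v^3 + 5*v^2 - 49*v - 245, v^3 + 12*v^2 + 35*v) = v^2 + 12*v + 35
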